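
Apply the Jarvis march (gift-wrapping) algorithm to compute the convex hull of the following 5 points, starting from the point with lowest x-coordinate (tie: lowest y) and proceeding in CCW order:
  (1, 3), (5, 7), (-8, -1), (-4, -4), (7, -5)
Hull (CCW) = [(-8, -1), (-4, -4), (7, -5), (5, 7)]

Jarvis march: at each step, from the current hull vertex p, select the next vertex q as the point such that every other point lies strictly to the left of (or on) the directed line p → q. (Equivalently: for every other point r, the cross product (q − p) × (r − p) ≥ 0.)
Starting point (lowest x, tie lowest y): (-8, -1). Wrap until returning to start. Resulting hull: (-8, -1), (-4, -4), (7, -5), (5, 7).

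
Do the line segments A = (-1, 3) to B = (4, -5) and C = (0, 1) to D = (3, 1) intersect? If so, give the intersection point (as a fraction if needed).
Yes; intersection at (1/4, 1) (t = 1/4 on AB, s = 1/12 on CD)

Parametrize AB as A + t(B − A) = (-1 + 5 t, 3 + -8 t) and CD as C + s(D − C) = (0 + 3 s, 1 + 0 s). Solve the linear system for (t, s). Determinant = -24 ≠ 0, so a unique intersection of the containing lines exists. Solution: t = 1/4, s = 1/12 — both in [0, 1], so the segments cross. Intersection point: (1/4, 1).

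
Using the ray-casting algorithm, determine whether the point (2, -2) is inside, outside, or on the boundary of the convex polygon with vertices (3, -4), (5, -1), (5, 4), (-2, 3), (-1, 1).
The point (2, -2) lies strictly inside the polygon

Cast a horizontal ray to the right from the query point and count how many polygon edges it crosses (each edge strictly once or zero times, handled with the usual half-open convention). 
Parity of crossings → odd ⇒ inside.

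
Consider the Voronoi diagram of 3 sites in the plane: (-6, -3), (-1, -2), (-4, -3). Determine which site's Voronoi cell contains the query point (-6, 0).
Nearest site = (-6, -3)

The Voronoi cell of site s contains exactly those query points closer to s than to any other site. Compute squared distances from q = (-6, 0) to each site:
  (-6 − -6)² + (-3 − 0)² = 9
  (-4 − -6)² + (-3 − 0)² = 13
  (-1 − -6)² + (-2 − 0)² = 29
Minimum is attained by (-6, -3), so q lies in its Voronoi cell.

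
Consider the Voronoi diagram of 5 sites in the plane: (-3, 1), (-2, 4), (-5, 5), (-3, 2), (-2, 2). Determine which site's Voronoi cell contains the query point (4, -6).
Nearest site = (-3, 1)

The Voronoi cell of site s contains exactly those query points closer to s than to any other site. Compute squared distances from q = (4, -6) to each site:
  (-3 − 4)² + (1 − -6)² = 98
  (-2 − 4)² + (2 − -6)² = 100
  (-3 − 4)² + (2 − -6)² = 113
  (-2 − 4)² + (4 − -6)² = 136
  (-5 − 4)² + (5 − -6)² = 202
Minimum is attained by (-3, 1), so q lies in its Voronoi cell.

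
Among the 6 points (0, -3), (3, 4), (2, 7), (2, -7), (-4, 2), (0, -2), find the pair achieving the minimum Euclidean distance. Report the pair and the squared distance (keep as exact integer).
Pair = ((0, -3), (0, -2)); squared distance = 1

Compute all C(6, 2) = 15 pairwise squared distances (x_i − x_j)² + (y_i − y_j)². The minimum is 1, attained by the pair ((0, -3), (0, -2)).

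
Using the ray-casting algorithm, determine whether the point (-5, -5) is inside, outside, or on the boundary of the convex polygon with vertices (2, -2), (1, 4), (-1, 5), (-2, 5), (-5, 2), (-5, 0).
The point (-5, -5) lies strictly outside the polygon

Cast a horizontal ray to the right from the query point and count how many polygon edges it crosses (each edge strictly once or zero times, handled with the usual half-open convention). 
Parity of crossings → even ⇒ outside.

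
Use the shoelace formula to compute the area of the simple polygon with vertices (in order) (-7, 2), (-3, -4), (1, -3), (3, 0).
Area = 31

Shoelace formula: Area = (1/2) |Σ_i (x_i · y_{i+1} − x_{i+1} · y_i)| (indices mod n). Compute each cross term:
  (-7)(-4) − (-3)(2) = 34
  (-3)(-3) − (1)(-4) = 13
  (1)(0) − (3)(-3) = 9
  (3)(2) − (-7)(0) = 6
Sum = 62, so (signed) Area = 62/2 = 31, |Area| = 31.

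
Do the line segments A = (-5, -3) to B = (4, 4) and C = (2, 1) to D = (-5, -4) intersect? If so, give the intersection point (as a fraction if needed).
No (intersection of containing lines falls outside at least one segment)

Parametrize and solve: t = -7/4, s = 13/4. At least one of these is outside [0, 1], so the segments do not intersect.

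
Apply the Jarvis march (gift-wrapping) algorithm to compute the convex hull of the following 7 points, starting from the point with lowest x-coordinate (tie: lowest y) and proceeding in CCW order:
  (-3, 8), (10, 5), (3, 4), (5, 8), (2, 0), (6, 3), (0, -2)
Hull (CCW) = [(-3, 8), (0, -2), (10, 5), (5, 8)]

Jarvis march: at each step, from the current hull vertex p, select the next vertex q as the point such that every other point lies strictly to the left of (or on) the directed line p → q. (Equivalently: for every other point r, the cross product (q − p) × (r − p) ≥ 0.)
Starting point (lowest x, tie lowest y): (-3, 8). Wrap until returning to start. Resulting hull: (-3, 8), (0, -2), (10, 5), (5, 8).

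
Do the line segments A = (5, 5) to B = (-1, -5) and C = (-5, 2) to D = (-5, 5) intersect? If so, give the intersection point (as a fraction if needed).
No (intersection of containing lines falls outside at least one segment)

Parametrize and solve: t = 5/3, s = -41/9. At least one of these is outside [0, 1], so the segments do not intersect.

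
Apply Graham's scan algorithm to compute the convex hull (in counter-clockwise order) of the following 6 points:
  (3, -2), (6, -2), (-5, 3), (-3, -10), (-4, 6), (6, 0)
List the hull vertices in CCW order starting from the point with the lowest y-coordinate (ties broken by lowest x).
Hull (CCW) = [(-3, -10), (6, -2), (6, 0), (-4, 6), (-5, 3)]

Graham scan procedure:
  1. Find the pivot p₀ = point with lowest y (tie → lowest x): (-3, -10).
  2. Sort the remaining points by polar angle around p₀.
  3. Walk through sorted points, maintaining a stack; pop the top while the last three entries make a non-left turn (cross product ≤ 0).
  4. Final stack is the convex hull in CCW order: (-3, -10), (6, -2), (6, 0), (-4, 6), (-5, 3).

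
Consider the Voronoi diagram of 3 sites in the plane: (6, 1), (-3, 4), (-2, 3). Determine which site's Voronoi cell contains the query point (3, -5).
Nearest site = (6, 1)

The Voronoi cell of site s contains exactly those query points closer to s than to any other site. Compute squared distances from q = (3, -5) to each site:
  (6 − 3)² + (1 − -5)² = 45
  (-2 − 3)² + (3 − -5)² = 89
  (-3 − 3)² + (4 − -5)² = 117
Minimum is attained by (6, 1), so q lies in its Voronoi cell.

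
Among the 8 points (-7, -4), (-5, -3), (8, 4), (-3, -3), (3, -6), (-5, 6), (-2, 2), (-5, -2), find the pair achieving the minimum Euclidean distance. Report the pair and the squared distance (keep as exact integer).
Pair = ((-5, -3), (-5, -2)); squared distance = 1

Compute all C(8, 2) = 28 pairwise squared distances (x_i − x_j)² + (y_i − y_j)². The minimum is 1, attained by the pair ((-5, -3), (-5, -2)).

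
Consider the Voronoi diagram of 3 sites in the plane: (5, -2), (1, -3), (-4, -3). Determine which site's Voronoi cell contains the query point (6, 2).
Nearest site = (5, -2)

The Voronoi cell of site s contains exactly those query points closer to s than to any other site. Compute squared distances from q = (6, 2) to each site:
  (5 − 6)² + (-2 − 2)² = 17
  (1 − 6)² + (-3 − 2)² = 50
  (-4 − 6)² + (-3 − 2)² = 125
Minimum is attained by (5, -2), so q lies in its Voronoi cell.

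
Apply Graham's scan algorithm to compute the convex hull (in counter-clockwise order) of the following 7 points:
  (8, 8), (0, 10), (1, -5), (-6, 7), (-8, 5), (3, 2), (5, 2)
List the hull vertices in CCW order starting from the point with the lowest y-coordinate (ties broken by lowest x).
Hull (CCW) = [(1, -5), (5, 2), (8, 8), (0, 10), (-6, 7), (-8, 5)]

Graham scan procedure:
  1. Find the pivot p₀ = point with lowest y (tie → lowest x): (1, -5).
  2. Sort the remaining points by polar angle around p₀.
  3. Walk through sorted points, maintaining a stack; pop the top while the last three entries make a non-left turn (cross product ≤ 0).
  4. Final stack is the convex hull in CCW order: (1, -5), (5, 2), (8, 8), (0, 10), (-6, 7), (-8, 5).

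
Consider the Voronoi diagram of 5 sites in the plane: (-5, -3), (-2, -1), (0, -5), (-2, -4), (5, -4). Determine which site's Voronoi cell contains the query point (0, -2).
Nearest site = (-2, -1)

The Voronoi cell of site s contains exactly those query points closer to s than to any other site. Compute squared distances from q = (0, -2) to each site:
  (-2 − 0)² + (-1 − -2)² = 5
  (-2 − 0)² + (-4 − -2)² = 8
  (0 − 0)² + (-5 − -2)² = 9
  (-5 − 0)² + (-3 − -2)² = 26
  (5 − 0)² + (-4 − -2)² = 29
Minimum is attained by (-2, -1), so q lies in its Voronoi cell.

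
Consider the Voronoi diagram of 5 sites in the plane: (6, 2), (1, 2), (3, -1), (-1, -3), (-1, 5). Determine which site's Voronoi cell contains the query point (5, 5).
Nearest site = (6, 2)

The Voronoi cell of site s contains exactly those query points closer to s than to any other site. Compute squared distances from q = (5, 5) to each site:
  (6 − 5)² + (2 − 5)² = 10
  (1 − 5)² + (2 − 5)² = 25
  (-1 − 5)² + (5 − 5)² = 36
  (3 − 5)² + (-1 − 5)² = 40
  (-1 − 5)² + (-3 − 5)² = 100
Minimum is attained by (6, 2), so q lies in its Voronoi cell.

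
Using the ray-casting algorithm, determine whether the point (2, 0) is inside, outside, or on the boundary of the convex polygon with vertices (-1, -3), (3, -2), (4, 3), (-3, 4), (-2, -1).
The point (2, 0) lies strictly inside the polygon

Cast a horizontal ray to the right from the query point and count how many polygon edges it crosses (each edge strictly once or zero times, handled with the usual half-open convention). 
Parity of crossings → odd ⇒ inside.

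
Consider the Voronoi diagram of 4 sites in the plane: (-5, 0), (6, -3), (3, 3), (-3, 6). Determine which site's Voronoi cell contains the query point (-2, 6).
Nearest site = (-3, 6)

The Voronoi cell of site s contains exactly those query points closer to s than to any other site. Compute squared distances from q = (-2, 6) to each site:
  (-3 − -2)² + (6 − 6)² = 1
  (3 − -2)² + (3 − 6)² = 34
  (-5 − -2)² + (0 − 6)² = 45
  (6 − -2)² + (-3 − 6)² = 145
Minimum is attained by (-3, 6), so q lies in its Voronoi cell.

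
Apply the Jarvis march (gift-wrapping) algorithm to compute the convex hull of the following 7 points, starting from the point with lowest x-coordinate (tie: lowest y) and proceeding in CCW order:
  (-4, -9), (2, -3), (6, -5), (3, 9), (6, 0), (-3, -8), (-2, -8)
Hull (CCW) = [(-4, -9), (6, -5), (6, 0), (3, 9)]

Jarvis march: at each step, from the current hull vertex p, select the next vertex q as the point such that every other point lies strictly to the left of (or on) the directed line p → q. (Equivalently: for every other point r, the cross product (q − p) × (r − p) ≥ 0.)
Starting point (lowest x, tie lowest y): (-4, -9). Wrap until returning to start. Resulting hull: (-4, -9), (6, -5), (6, 0), (3, 9).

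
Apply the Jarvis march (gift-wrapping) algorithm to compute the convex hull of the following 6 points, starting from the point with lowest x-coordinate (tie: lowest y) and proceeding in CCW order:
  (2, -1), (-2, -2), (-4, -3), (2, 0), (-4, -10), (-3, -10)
Hull (CCW) = [(-4, -10), (-3, -10), (2, -1), (2, 0), (-4, -3)]

Jarvis march: at each step, from the current hull vertex p, select the next vertex q as the point such that every other point lies strictly to the left of (or on) the directed line p → q. (Equivalently: for every other point r, the cross product (q − p) × (r − p) ≥ 0.)
Starting point (lowest x, tie lowest y): (-4, -10). Wrap until returning to start. Resulting hull: (-4, -10), (-3, -10), (2, -1), (2, 0), (-4, -3).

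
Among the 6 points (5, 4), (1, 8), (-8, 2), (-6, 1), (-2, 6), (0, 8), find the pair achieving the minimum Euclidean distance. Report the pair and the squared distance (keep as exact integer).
Pair = ((1, 8), (0, 8)); squared distance = 1

Compute all C(6, 2) = 15 pairwise squared distances (x_i − x_j)² + (y_i − y_j)². The minimum is 1, attained by the pair ((1, 8), (0, 8)).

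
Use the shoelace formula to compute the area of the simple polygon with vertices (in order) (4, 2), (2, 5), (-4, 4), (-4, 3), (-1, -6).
Area = 97/2

Shoelace formula: Area = (1/2) |Σ_i (x_i · y_{i+1} − x_{i+1} · y_i)| (indices mod n). Compute each cross term:
  (4)(5) − (2)(2) = 16
  (2)(4) − (-4)(5) = 28
  (-4)(3) − (-4)(4) = 4
  (-4)(-6) − (-1)(3) = 27
  (-1)(2) − (4)(-6) = 22
Sum = 97, so (signed) Area = 97/2 = 97/2, |Area| = 97/2.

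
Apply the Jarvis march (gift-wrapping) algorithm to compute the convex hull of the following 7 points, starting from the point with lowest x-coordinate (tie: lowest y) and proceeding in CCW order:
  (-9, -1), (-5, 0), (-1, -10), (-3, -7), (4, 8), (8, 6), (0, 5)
Hull (CCW) = [(-9, -1), (-1, -10), (8, 6), (4, 8)]

Jarvis march: at each step, from the current hull vertex p, select the next vertex q as the point such that every other point lies strictly to the left of (or on) the directed line p → q. (Equivalently: for every other point r, the cross product (q − p) × (r − p) ≥ 0.)
Starting point (lowest x, tie lowest y): (-9, -1). Wrap until returning to start. Resulting hull: (-9, -1), (-1, -10), (8, 6), (4, 8).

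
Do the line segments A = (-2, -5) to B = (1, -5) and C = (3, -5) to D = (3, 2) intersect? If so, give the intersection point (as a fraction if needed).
No (intersection of containing lines falls outside at least one segment)

Parametrize and solve: t = 5/3, s = 0. At least one of these is outside [0, 1], so the segments do not intersect.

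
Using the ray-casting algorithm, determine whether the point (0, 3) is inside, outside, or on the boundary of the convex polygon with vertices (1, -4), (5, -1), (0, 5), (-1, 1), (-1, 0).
The point (0, 3) lies strictly inside the polygon

Cast a horizontal ray to the right from the query point and count how many polygon edges it crosses (each edge strictly once or zero times, handled with the usual half-open convention). 
Parity of crossings → odd ⇒ inside.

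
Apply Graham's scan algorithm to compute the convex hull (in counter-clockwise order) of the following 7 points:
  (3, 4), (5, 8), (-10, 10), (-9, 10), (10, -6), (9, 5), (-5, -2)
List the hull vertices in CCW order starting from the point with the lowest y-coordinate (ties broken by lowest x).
Hull (CCW) = [(10, -6), (9, 5), (5, 8), (-9, 10), (-10, 10), (-5, -2)]

Graham scan procedure:
  1. Find the pivot p₀ = point with lowest y (tie → lowest x): (10, -6).
  2. Sort the remaining points by polar angle around p₀.
  3. Walk through sorted points, maintaining a stack; pop the top while the last three entries make a non-left turn (cross product ≤ 0).
  4. Final stack is the convex hull in CCW order: (10, -6), (9, 5), (5, 8), (-9, 10), (-10, 10), (-5, -2).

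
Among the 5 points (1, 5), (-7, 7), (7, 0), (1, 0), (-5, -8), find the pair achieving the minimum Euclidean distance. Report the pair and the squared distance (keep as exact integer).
Pair = ((1, 5), (1, 0)); squared distance = 25

Compute all C(5, 2) = 10 pairwise squared distances (x_i − x_j)² + (y_i − y_j)². The minimum is 25, attained by the pair ((1, 5), (1, 0)).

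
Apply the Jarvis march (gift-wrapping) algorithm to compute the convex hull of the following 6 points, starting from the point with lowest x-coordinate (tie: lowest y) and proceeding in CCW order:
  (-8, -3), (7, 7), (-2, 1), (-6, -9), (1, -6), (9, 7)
Hull (CCW) = [(-8, -3), (-6, -9), (1, -6), (9, 7), (7, 7)]

Jarvis march: at each step, from the current hull vertex p, select the next vertex q as the point such that every other point lies strictly to the left of (or on) the directed line p → q. (Equivalently: for every other point r, the cross product (q − p) × (r − p) ≥ 0.)
Starting point (lowest x, tie lowest y): (-8, -3). Wrap until returning to start. Resulting hull: (-8, -3), (-6, -9), (1, -6), (9, 7), (7, 7).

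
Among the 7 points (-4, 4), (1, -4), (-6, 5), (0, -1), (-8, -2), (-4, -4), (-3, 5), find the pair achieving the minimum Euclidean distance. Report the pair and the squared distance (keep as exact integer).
Pair = ((-4, 4), (-3, 5)); squared distance = 2

Compute all C(7, 2) = 21 pairwise squared distances (x_i − x_j)² + (y_i − y_j)². The minimum is 2, attained by the pair ((-4, 4), (-3, 5)).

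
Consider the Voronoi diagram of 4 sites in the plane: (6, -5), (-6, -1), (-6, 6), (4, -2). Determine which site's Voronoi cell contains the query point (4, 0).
Nearest site = (4, -2)

The Voronoi cell of site s contains exactly those query points closer to s than to any other site. Compute squared distances from q = (4, 0) to each site:
  (4 − 4)² + (-2 − 0)² = 4
  (6 − 4)² + (-5 − 0)² = 29
  (-6 − 4)² + (-1 − 0)² = 101
  (-6 − 4)² + (6 − 0)² = 136
Minimum is attained by (4, -2), so q lies in its Voronoi cell.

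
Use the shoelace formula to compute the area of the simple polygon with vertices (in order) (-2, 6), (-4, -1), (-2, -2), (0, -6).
Area = 16

Shoelace formula: Area = (1/2) |Σ_i (x_i · y_{i+1} − x_{i+1} · y_i)| (indices mod n). Compute each cross term:
  (-2)(-1) − (-4)(6) = 26
  (-4)(-2) − (-2)(-1) = 6
  (-2)(-6) − (0)(-2) = 12
  (0)(6) − (-2)(-6) = -12
Sum = 32, so (signed) Area = 32/2 = 16, |Area| = 16.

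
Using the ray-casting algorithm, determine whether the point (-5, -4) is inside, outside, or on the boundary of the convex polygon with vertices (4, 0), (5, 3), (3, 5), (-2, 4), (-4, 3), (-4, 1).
The point (-5, -4) lies strictly outside the polygon

Cast a horizontal ray to the right from the query point and count how many polygon edges it crosses (each edge strictly once or zero times, handled with the usual half-open convention). 
Parity of crossings → even ⇒ outside.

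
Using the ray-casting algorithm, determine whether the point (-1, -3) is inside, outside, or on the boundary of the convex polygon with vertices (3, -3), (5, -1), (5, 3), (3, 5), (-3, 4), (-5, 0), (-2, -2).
The point (-1, -3) lies strictly outside the polygon

Cast a horizontal ray to the right from the query point and count how many polygon edges it crosses (each edge strictly once or zero times, handled with the usual half-open convention). 
Parity of crossings → even ⇒ outside.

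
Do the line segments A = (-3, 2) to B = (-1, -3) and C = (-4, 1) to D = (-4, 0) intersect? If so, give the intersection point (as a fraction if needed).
No (intersection of containing lines falls outside at least one segment)

Parametrize and solve: t = -1/2, s = -7/2. At least one of these is outside [0, 1], so the segments do not intersect.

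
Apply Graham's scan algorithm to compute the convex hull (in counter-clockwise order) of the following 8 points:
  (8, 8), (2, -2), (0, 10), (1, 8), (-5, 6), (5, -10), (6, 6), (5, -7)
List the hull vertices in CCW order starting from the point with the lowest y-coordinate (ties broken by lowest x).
Hull (CCW) = [(5, -10), (8, 8), (0, 10), (-5, 6)]

Graham scan procedure:
  1. Find the pivot p₀ = point with lowest y (tie → lowest x): (5, -10).
  2. Sort the remaining points by polar angle around p₀.
  3. Walk through sorted points, maintaining a stack; pop the top while the last three entries make a non-left turn (cross product ≤ 0).
  4. Final stack is the convex hull in CCW order: (5, -10), (8, 8), (0, 10), (-5, 6).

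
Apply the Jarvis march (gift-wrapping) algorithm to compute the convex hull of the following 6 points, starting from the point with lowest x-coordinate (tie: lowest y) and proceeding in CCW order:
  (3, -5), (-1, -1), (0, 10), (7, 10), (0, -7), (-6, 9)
Hull (CCW) = [(-6, 9), (0, -7), (3, -5), (7, 10), (0, 10)]

Jarvis march: at each step, from the current hull vertex p, select the next vertex q as the point such that every other point lies strictly to the left of (or on) the directed line p → q. (Equivalently: for every other point r, the cross product (q − p) × (r − p) ≥ 0.)
Starting point (lowest x, tie lowest y): (-6, 9). Wrap until returning to start. Resulting hull: (-6, 9), (0, -7), (3, -5), (7, 10), (0, 10).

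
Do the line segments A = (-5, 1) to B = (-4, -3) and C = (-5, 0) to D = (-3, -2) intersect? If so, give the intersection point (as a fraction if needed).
Yes; intersection at (-14/3, -1/3) (t = 1/3 on AB, s = 1/6 on CD)

Parametrize AB as A + t(B − A) = (-5 + 1 t, 1 + -4 t) and CD as C + s(D − C) = (-5 + 2 s, 0 + -2 s). Solve the linear system for (t, s). Determinant = -6 ≠ 0, so a unique intersection of the containing lines exists. Solution: t = 1/3, s = 1/6 — both in [0, 1], so the segments cross. Intersection point: (-14/3, -1/3).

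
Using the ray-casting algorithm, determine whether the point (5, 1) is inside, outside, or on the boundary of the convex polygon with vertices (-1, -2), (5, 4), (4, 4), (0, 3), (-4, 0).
The point (5, 1) lies strictly outside the polygon

Cast a horizontal ray to the right from the query point and count how many polygon edges it crosses (each edge strictly once or zero times, handled with the usual half-open convention). 
Parity of crossings → even ⇒ outside.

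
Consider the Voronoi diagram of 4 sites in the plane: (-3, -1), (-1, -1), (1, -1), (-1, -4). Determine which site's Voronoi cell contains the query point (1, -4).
Nearest site = (-1, -4)

The Voronoi cell of site s contains exactly those query points closer to s than to any other site. Compute squared distances from q = (1, -4) to each site:
  (-1 − 1)² + (-4 − -4)² = 4
  (1 − 1)² + (-1 − -4)² = 9
  (-1 − 1)² + (-1 − -4)² = 13
  (-3 − 1)² + (-1 − -4)² = 25
Minimum is attained by (-1, -4), so q lies in its Voronoi cell.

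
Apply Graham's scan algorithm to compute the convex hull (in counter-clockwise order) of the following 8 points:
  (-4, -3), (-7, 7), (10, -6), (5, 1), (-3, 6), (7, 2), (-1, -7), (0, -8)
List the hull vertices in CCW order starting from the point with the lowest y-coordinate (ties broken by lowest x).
Hull (CCW) = [(0, -8), (10, -6), (7, 2), (-3, 6), (-7, 7), (-4, -3), (-1, -7)]

Graham scan procedure:
  1. Find the pivot p₀ = point with lowest y (tie → lowest x): (0, -8).
  2. Sort the remaining points by polar angle around p₀.
  3. Walk through sorted points, maintaining a stack; pop the top while the last three entries make a non-left turn (cross product ≤ 0).
  4. Final stack is the convex hull in CCW order: (0, -8), (10, -6), (7, 2), (-3, 6), (-7, 7), (-4, -3), (-1, -7).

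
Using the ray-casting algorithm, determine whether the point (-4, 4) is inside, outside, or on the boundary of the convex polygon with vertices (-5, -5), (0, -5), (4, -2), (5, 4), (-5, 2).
The point (-4, 4) lies strictly outside the polygon

Cast a horizontal ray to the right from the query point and count how many polygon edges it crosses (each edge strictly once or zero times, handled with the usual half-open convention). 
Parity of crossings → even ⇒ outside.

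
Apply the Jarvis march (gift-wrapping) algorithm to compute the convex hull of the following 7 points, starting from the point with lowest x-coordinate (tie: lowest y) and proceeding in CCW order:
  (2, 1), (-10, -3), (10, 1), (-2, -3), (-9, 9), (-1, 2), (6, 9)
Hull (CCW) = [(-10, -3), (-2, -3), (10, 1), (6, 9), (-9, 9)]

Jarvis march: at each step, from the current hull vertex p, select the next vertex q as the point such that every other point lies strictly to the left of (or on) the directed line p → q. (Equivalently: for every other point r, the cross product (q − p) × (r − p) ≥ 0.)
Starting point (lowest x, tie lowest y): (-10, -3). Wrap until returning to start. Resulting hull: (-10, -3), (-2, -3), (10, 1), (6, 9), (-9, 9).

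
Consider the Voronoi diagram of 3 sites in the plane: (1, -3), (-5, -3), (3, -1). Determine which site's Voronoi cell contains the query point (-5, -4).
Nearest site = (-5, -3)

The Voronoi cell of site s contains exactly those query points closer to s than to any other site. Compute squared distances from q = (-5, -4) to each site:
  (-5 − -5)² + (-3 − -4)² = 1
  (1 − -5)² + (-3 − -4)² = 37
  (3 − -5)² + (-1 − -4)² = 73
Minimum is attained by (-5, -3), so q lies in its Voronoi cell.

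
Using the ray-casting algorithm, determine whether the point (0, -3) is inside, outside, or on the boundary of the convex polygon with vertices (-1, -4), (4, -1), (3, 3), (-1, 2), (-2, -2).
The point (0, -3) lies strictly inside the polygon

Cast a horizontal ray to the right from the query point and count how many polygon edges it crosses (each edge strictly once or zero times, handled with the usual half-open convention). 
Parity of crossings → odd ⇒ inside.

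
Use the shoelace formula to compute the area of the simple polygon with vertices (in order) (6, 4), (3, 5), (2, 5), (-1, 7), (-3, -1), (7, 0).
Area = 99/2

Shoelace formula: Area = (1/2) |Σ_i (x_i · y_{i+1} − x_{i+1} · y_i)| (indices mod n). Compute each cross term:
  (6)(5) − (3)(4) = 18
  (3)(5) − (2)(5) = 5
  (2)(7) − (-1)(5) = 19
  (-1)(-1) − (-3)(7) = 22
  (-3)(0) − (7)(-1) = 7
  (7)(4) − (6)(0) = 28
Sum = 99, so (signed) Area = 99/2 = 99/2, |Area| = 99/2.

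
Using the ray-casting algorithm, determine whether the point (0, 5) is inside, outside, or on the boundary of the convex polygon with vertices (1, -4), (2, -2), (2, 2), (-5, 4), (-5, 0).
The point (0, 5) lies strictly outside the polygon

Cast a horizontal ray to the right from the query point and count how many polygon edges it crosses (each edge strictly once or zero times, handled with the usual half-open convention). 
Parity of crossings → even ⇒ outside.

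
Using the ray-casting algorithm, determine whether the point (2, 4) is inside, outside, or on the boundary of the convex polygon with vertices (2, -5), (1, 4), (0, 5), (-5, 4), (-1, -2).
The point (2, 4) lies strictly outside the polygon

Cast a horizontal ray to the right from the query point and count how many polygon edges it crosses (each edge strictly once or zero times, handled with the usual half-open convention). 
Parity of crossings → even ⇒ outside.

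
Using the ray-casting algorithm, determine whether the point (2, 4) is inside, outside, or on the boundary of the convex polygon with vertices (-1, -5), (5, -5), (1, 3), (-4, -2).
The point (2, 4) lies strictly outside the polygon

Cast a horizontal ray to the right from the query point and count how many polygon edges it crosses (each edge strictly once or zero times, handled with the usual half-open convention). 
Parity of crossings → even ⇒ outside.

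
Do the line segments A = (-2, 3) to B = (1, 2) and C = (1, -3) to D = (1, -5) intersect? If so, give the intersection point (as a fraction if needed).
No (intersection of containing lines falls outside at least one segment)

Parametrize and solve: t = 1, s = -5/2. At least one of these is outside [0, 1], so the segments do not intersect.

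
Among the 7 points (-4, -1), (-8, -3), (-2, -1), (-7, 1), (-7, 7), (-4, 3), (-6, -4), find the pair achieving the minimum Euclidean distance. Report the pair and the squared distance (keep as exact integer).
Pair = ((-4, -1), (-2, -1)); squared distance = 4

Compute all C(7, 2) = 21 pairwise squared distances (x_i − x_j)² + (y_i − y_j)². The minimum is 4, attained by the pair ((-4, -1), (-2, -1)).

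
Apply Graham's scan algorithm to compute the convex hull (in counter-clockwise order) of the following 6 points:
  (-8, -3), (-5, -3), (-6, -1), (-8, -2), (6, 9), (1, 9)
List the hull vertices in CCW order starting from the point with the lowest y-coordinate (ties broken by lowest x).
Hull (CCW) = [(-8, -3), (-5, -3), (6, 9), (1, 9), (-8, -2)]

Graham scan procedure:
  1. Find the pivot p₀ = point with lowest y (tie → lowest x): (-8, -3).
  2. Sort the remaining points by polar angle around p₀.
  3. Walk through sorted points, maintaining a stack; pop the top while the last three entries make a non-left turn (cross product ≤ 0).
  4. Final stack is the convex hull in CCW order: (-8, -3), (-5, -3), (6, 9), (1, 9), (-8, -2).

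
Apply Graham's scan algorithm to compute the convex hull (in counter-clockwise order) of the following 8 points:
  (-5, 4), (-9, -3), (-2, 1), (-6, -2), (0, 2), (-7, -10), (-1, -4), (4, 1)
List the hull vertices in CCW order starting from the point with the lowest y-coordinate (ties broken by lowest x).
Hull (CCW) = [(-7, -10), (4, 1), (-5, 4), (-9, -3)]

Graham scan procedure:
  1. Find the pivot p₀ = point with lowest y (tie → lowest x): (-7, -10).
  2. Sort the remaining points by polar angle around p₀.
  3. Walk through sorted points, maintaining a stack; pop the top while the last three entries make a non-left turn (cross product ≤ 0).
  4. Final stack is the convex hull in CCW order: (-7, -10), (4, 1), (-5, 4), (-9, -3).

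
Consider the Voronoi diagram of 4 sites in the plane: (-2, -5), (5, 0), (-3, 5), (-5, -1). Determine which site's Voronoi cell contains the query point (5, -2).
Nearest site = (5, 0)

The Voronoi cell of site s contains exactly those query points closer to s than to any other site. Compute squared distances from q = (5, -2) to each site:
  (5 − 5)² + (0 − -2)² = 4
  (-2 − 5)² + (-5 − -2)² = 58
  (-5 − 5)² + (-1 − -2)² = 101
  (-3 − 5)² + (5 − -2)² = 113
Minimum is attained by (5, 0), so q lies in its Voronoi cell.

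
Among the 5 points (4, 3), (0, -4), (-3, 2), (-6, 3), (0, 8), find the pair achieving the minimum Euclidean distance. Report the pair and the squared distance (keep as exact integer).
Pair = ((-3, 2), (-6, 3)); squared distance = 10

Compute all C(5, 2) = 10 pairwise squared distances (x_i − x_j)² + (y_i − y_j)². The minimum is 10, attained by the pair ((-3, 2), (-6, 3)).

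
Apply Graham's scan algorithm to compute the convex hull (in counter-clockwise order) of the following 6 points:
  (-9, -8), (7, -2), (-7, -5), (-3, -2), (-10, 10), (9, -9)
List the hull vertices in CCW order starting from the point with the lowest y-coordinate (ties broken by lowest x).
Hull (CCW) = [(9, -9), (7, -2), (-10, 10), (-9, -8)]

Graham scan procedure:
  1. Find the pivot p₀ = point with lowest y (tie → lowest x): (9, -9).
  2. Sort the remaining points by polar angle around p₀.
  3. Walk through sorted points, maintaining a stack; pop the top while the last three entries make a non-left turn (cross product ≤ 0).
  4. Final stack is the convex hull in CCW order: (9, -9), (7, -2), (-10, 10), (-9, -8).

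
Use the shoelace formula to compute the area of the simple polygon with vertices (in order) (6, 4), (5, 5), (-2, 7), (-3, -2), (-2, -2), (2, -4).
Area = 63

Shoelace formula: Area = (1/2) |Σ_i (x_i · y_{i+1} − x_{i+1} · y_i)| (indices mod n). Compute each cross term:
  (6)(5) − (5)(4) = 10
  (5)(7) − (-2)(5) = 45
  (-2)(-2) − (-3)(7) = 25
  (-3)(-2) − (-2)(-2) = 2
  (-2)(-4) − (2)(-2) = 12
  (2)(4) − (6)(-4) = 32
Sum = 126, so (signed) Area = 126/2 = 63, |Area| = 63.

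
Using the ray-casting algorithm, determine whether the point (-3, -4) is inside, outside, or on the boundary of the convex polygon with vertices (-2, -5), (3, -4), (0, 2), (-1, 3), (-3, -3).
The point (-3, -4) lies strictly outside the polygon

Cast a horizontal ray to the right from the query point and count how many polygon edges it crosses (each edge strictly once or zero times, handled with the usual half-open convention). 
Parity of crossings → even ⇒ outside.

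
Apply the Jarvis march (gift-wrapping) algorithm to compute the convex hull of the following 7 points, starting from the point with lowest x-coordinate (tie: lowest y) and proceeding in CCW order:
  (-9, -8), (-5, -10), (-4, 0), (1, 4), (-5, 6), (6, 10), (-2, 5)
Hull (CCW) = [(-9, -8), (-5, -10), (6, 10), (-5, 6)]

Jarvis march: at each step, from the current hull vertex p, select the next vertex q as the point such that every other point lies strictly to the left of (or on) the directed line p → q. (Equivalently: for every other point r, the cross product (q − p) × (r − p) ≥ 0.)
Starting point (lowest x, tie lowest y): (-9, -8). Wrap until returning to start. Resulting hull: (-9, -8), (-5, -10), (6, 10), (-5, 6).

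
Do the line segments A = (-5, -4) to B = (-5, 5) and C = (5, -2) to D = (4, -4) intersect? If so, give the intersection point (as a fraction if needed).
No (intersection of containing lines falls outside at least one segment)

Parametrize and solve: t = -2, s = 10. At least one of these is outside [0, 1], so the segments do not intersect.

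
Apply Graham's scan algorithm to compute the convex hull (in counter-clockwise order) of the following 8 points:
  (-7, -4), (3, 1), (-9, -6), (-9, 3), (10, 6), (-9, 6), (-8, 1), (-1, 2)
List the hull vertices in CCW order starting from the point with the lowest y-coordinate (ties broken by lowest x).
Hull (CCW) = [(-9, -6), (3, 1), (10, 6), (-9, 6)]

Graham scan procedure:
  1. Find the pivot p₀ = point with lowest y (tie → lowest x): (-9, -6).
  2. Sort the remaining points by polar angle around p₀.
  3. Walk through sorted points, maintaining a stack; pop the top while the last three entries make a non-left turn (cross product ≤ 0).
  4. Final stack is the convex hull in CCW order: (-9, -6), (3, 1), (10, 6), (-9, 6).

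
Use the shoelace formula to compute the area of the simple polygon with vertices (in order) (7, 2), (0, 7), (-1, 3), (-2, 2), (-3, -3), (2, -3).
Area = 56

Shoelace formula: Area = (1/2) |Σ_i (x_i · y_{i+1} − x_{i+1} · y_i)| (indices mod n). Compute each cross term:
  (7)(7) − (0)(2) = 49
  (0)(3) − (-1)(7) = 7
  (-1)(2) − (-2)(3) = 4
  (-2)(-3) − (-3)(2) = 12
  (-3)(-3) − (2)(-3) = 15
  (2)(2) − (7)(-3) = 25
Sum = 112, so (signed) Area = 112/2 = 56, |Area| = 56.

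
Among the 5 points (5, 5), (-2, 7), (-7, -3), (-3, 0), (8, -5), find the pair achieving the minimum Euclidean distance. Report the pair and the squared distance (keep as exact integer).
Pair = ((-7, -3), (-3, 0)); squared distance = 25

Compute all C(5, 2) = 10 pairwise squared distances (x_i − x_j)² + (y_i − y_j)². The minimum is 25, attained by the pair ((-7, -3), (-3, 0)).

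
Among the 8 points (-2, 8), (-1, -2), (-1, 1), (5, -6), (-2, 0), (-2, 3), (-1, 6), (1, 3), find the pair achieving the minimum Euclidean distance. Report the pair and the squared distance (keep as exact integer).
Pair = ((-1, 1), (-2, 0)); squared distance = 2

Compute all C(8, 2) = 28 pairwise squared distances (x_i − x_j)² + (y_i − y_j)². The minimum is 2, attained by the pair ((-1, 1), (-2, 0)).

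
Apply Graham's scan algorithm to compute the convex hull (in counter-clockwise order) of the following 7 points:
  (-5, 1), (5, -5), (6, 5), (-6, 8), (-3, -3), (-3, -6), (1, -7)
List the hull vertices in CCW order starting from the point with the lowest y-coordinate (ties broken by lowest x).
Hull (CCW) = [(1, -7), (5, -5), (6, 5), (-6, 8), (-5, 1), (-3, -6)]

Graham scan procedure:
  1. Find the pivot p₀ = point with lowest y (tie → lowest x): (1, -7).
  2. Sort the remaining points by polar angle around p₀.
  3. Walk through sorted points, maintaining a stack; pop the top while the last three entries make a non-left turn (cross product ≤ 0).
  4. Final stack is the convex hull in CCW order: (1, -7), (5, -5), (6, 5), (-6, 8), (-5, 1), (-3, -6).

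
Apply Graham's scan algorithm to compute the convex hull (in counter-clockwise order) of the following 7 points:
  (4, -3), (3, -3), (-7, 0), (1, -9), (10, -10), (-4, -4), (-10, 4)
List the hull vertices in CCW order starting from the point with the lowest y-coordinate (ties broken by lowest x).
Hull (CCW) = [(10, -10), (4, -3), (-10, 4), (-4, -4), (1, -9)]

Graham scan procedure:
  1. Find the pivot p₀ = point with lowest y (tie → lowest x): (10, -10).
  2. Sort the remaining points by polar angle around p₀.
  3. Walk through sorted points, maintaining a stack; pop the top while the last three entries make a non-left turn (cross product ≤ 0).
  4. Final stack is the convex hull in CCW order: (10, -10), (4, -3), (-10, 4), (-4, -4), (1, -9).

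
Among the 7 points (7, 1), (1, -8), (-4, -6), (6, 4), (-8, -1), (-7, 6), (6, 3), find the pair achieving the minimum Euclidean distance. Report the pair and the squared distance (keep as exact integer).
Pair = ((6, 4), (6, 3)); squared distance = 1

Compute all C(7, 2) = 21 pairwise squared distances (x_i − x_j)² + (y_i − y_j)². The minimum is 1, attained by the pair ((6, 4), (6, 3)).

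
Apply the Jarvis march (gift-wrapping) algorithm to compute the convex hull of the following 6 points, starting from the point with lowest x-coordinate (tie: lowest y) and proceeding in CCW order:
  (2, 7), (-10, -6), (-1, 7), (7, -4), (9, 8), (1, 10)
Hull (CCW) = [(-10, -6), (7, -4), (9, 8), (1, 10)]

Jarvis march: at each step, from the current hull vertex p, select the next vertex q as the point such that every other point lies strictly to the left of (or on) the directed line p → q. (Equivalently: for every other point r, the cross product (q − p) × (r − p) ≥ 0.)
Starting point (lowest x, tie lowest y): (-10, -6). Wrap until returning to start. Resulting hull: (-10, -6), (7, -4), (9, 8), (1, 10).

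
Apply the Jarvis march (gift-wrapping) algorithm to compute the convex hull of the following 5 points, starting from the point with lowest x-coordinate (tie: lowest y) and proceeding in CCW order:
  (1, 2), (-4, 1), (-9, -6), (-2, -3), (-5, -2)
Hull (CCW) = [(-9, -6), (-2, -3), (1, 2), (-4, 1)]

Jarvis march: at each step, from the current hull vertex p, select the next vertex q as the point such that every other point lies strictly to the left of (or on) the directed line p → q. (Equivalently: for every other point r, the cross product (q − p) × (r − p) ≥ 0.)
Starting point (lowest x, tie lowest y): (-9, -6). Wrap until returning to start. Resulting hull: (-9, -6), (-2, -3), (1, 2), (-4, 1).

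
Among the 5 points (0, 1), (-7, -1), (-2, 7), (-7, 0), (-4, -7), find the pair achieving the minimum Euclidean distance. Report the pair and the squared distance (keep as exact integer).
Pair = ((-7, -1), (-7, 0)); squared distance = 1

Compute all C(5, 2) = 10 pairwise squared distances (x_i − x_j)² + (y_i − y_j)². The minimum is 1, attained by the pair ((-7, -1), (-7, 0)).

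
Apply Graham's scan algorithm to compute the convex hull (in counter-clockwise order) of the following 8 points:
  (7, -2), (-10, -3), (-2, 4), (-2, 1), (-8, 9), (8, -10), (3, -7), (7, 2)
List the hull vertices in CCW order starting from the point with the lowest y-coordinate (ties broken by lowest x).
Hull (CCW) = [(8, -10), (7, 2), (-8, 9), (-10, -3)]

Graham scan procedure:
  1. Find the pivot p₀ = point with lowest y (tie → lowest x): (8, -10).
  2. Sort the remaining points by polar angle around p₀.
  3. Walk through sorted points, maintaining a stack; pop the top while the last three entries make a non-left turn (cross product ≤ 0).
  4. Final stack is the convex hull in CCW order: (8, -10), (7, 2), (-8, 9), (-10, -3).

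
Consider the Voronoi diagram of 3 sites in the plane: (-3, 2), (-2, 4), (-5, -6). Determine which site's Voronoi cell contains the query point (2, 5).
Nearest site = (-2, 4)

The Voronoi cell of site s contains exactly those query points closer to s than to any other site. Compute squared distances from q = (2, 5) to each site:
  (-2 − 2)² + (4 − 5)² = 17
  (-3 − 2)² + (2 − 5)² = 34
  (-5 − 2)² + (-6 − 5)² = 170
Minimum is attained by (-2, 4), so q lies in its Voronoi cell.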